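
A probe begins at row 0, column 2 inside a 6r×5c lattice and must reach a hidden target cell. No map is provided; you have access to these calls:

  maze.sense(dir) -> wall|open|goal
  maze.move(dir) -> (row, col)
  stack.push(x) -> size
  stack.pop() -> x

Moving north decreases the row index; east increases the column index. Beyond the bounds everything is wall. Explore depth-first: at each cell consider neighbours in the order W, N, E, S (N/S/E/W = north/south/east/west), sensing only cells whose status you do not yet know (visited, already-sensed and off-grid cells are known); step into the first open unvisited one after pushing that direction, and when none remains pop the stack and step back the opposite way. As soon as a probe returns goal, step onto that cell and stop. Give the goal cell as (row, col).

;; maze.sense(dir→west) ~> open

;; stack.push(x→west) ~> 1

;; maze.move(dir→west) ~> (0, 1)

;; maze.sense(dir→west) ~> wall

;; maze.sense(dir→south) ~> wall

;; stack.pop() ~> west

;; maze.move(dir→east) ~> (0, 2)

;; maze.sense(dir→east) ~> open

;; stack.push(x→east) ~> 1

;; maze.move(dir→east) ~> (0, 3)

;; maze.sense(dir→east) ~> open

;; stack.push(x→east) ~> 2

;; maze.move(dir→east) ~> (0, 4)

;; maze.sense(dir→south) ~> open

;; stack.push(x→south) ~> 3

;; maze.move(dir→south) ~> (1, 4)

;; maze.sense(dir→west) ~> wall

;; maze.sense(dir→south) ~> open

;; stack.push(x→south) ~> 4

;; maze.move(dir→south) ~> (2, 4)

;; maze.sense(dir→west) ~> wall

;; maze.sense(dir→south) ~> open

;; stack.push(x→south) ~> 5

;; maze.move(dir→south) ~> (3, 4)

;; maze.sense(dir→west) ~> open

;; stack.push(x→west) ~> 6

;; maze.move(dir→west) ~> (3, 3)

;; maze.sense(dir→west) ~> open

;; stack.push(x→west) ~> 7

;; maze.move(dir→west) ~> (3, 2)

;; maze.sense(dir→west) ~> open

;; stack.push(x→west) ~> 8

;; maze.move(dir→west) ~> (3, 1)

;; maze.sense(dir→west) ~> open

;; stack.push(x→west) ~> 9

;; maze.move(dir→west) ~> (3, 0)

;; maze.sense(dir→north) ~> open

;; stack.push(x→north) ~> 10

;; maze.move(dir→north) ~> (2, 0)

;; maze.sense(dir→north) ~> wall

;; maze.sense(dir→east) ~> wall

;; stack.pop() ~> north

;; maze.move(dir→south) ~> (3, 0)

;; maze.sense(dir→south) ~> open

;; stack.push(x→south) ~> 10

;; maze.move(dir→south) ~> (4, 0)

;; maze.sense(dir→east) ~> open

;; stack.push(x→east) ~> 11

;; maze.move(dir→east) ~> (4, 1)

;; maze.sense(dir→east) ~> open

;; stack.push(x→east) ~> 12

;; maze.move(dir→east) ~> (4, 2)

;; maze.sense(dir→east) ~> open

;; stack.push(x→east) ~> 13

;; maze.move(dir→east) ~> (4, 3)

;; maze.sense(dir→east) ~> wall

;; maze.sense(dir→south) ~> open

;; stack.push(x→south) ~> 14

;; maze.move(dir→south) ~> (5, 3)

;; maze.sense(dir→west) ~> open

;; stack.push(x→west) ~> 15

;; maze.move(dir→west) ~> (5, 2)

;; maze.sense(dir→west) ~> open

;; stack.push(x→west) ~> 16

;; maze.move(dir→west) ~> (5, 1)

;; maze.sense(dir→west) ~> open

;; stack.push(x→west) ~> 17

;; maze.move(dir→west) ~> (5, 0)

;; stack.pop() ~> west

;; maze.move(dir→east) ~> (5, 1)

;; stack.pop() ~> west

;; maze.move(dir→east) ~> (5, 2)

;; stack.pop() ~> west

;; maze.move(dir→east) ~> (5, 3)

;; maze.sense(dir→east) ~> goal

;; maze.move(dir→east) ~> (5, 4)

Answer: (5, 4)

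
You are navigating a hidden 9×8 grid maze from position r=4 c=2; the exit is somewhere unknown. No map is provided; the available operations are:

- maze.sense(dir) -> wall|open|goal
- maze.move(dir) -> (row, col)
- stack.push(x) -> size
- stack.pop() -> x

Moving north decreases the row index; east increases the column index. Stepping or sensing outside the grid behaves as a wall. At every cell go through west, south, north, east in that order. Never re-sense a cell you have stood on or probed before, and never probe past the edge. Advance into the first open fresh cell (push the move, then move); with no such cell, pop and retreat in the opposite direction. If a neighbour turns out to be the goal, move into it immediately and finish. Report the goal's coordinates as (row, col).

Act: maze.sense[dir=west]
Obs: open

Act: stack.push[x=west]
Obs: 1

Act: maze.move[dir=west]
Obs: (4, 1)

Act: maze.sense[dir=west]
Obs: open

Act: stack.push[x=west]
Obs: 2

Act: maze.move[dir=west]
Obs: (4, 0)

Act: maze.sense[dir=south]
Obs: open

Act: stack.push[x=south]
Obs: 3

Act: maze.move[dir=south]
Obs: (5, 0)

Act: maze.sense[dir=south]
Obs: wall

Act: maze.sense[dir=east]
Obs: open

Act: stack.push[x=east]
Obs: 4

Act: maze.move[dir=east]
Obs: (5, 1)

Act: maze.sense[dir=south]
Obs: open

Act: stack.push[x=south]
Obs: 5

Act: maze.move[dir=south]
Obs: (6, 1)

Act: maze.sense[dir=south]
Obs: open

Act: stack.push[x=south]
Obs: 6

Act: maze.move[dir=south]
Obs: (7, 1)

Act: maze.sense[dir=west]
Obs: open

Act: stack.push[x=west]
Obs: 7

Act: maze.move[dir=west]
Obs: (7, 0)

Act: maze.sense[dir=south]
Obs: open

Act: stack.push[x=south]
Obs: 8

Act: maze.move[dir=south]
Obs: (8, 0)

Act: maze.sense[dir=east]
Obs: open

Act: stack.push[x=east]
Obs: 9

Act: maze.move[dir=east]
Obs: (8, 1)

Act: maze.sense[dir=east]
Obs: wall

Act: stack.pop[]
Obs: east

Act: maze.move[dir=west]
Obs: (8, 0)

Act: stack.pop[]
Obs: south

Act: maze.move[dir=north]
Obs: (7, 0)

Act: stack.pop[]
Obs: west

Act: maze.move[dir=east]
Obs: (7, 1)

Act: maze.sense[dir=east]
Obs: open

Act: stack.push[x=east]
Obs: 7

Act: maze.move[dir=east]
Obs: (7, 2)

Act: maze.sense[dir=north]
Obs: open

Act: stack.push[x=north]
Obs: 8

Act: maze.move[dir=north]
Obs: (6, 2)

Act: maze.sense[dir=north]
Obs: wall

Act: maze.sense[dir=east]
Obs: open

Act: stack.push[x=east]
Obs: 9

Act: maze.move[dir=east]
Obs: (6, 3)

Act: maze.sense[dir=south]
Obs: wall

Act: maze.sense[dir=north]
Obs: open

Act: stack.push[x=north]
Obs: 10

Act: maze.move[dir=north]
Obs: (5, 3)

Act: maze.sense[dir=north]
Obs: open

Act: stack.push[x=north]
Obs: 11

Act: maze.move[dir=north]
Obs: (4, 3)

Act: maze.sense[dir=north]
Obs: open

Act: stack.push[x=north]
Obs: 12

Act: maze.move[dir=north]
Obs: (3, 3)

Act: maze.sense[dir=west]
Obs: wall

Act: maze.sense[dir=north]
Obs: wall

Act: maze.sense[dir=east]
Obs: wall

Act: stack.pop[]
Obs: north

Act: maze.move[dir=south]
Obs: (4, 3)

Act: maze.sense[dir=east]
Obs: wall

Act: stack.pop[]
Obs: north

Act: maze.move[dir=south]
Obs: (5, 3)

Act: maze.sense[dir=east]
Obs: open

Act: stack.push[x=east]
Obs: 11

Act: maze.move[dir=east]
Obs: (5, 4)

Act: maze.sense[dir=south]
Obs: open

Act: stack.push[x=south]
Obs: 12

Act: maze.move[dir=south]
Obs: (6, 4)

Act: maze.sense[dir=south]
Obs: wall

Act: maze.sense[dir=east]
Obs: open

Act: stack.push[x=east]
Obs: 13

Act: maze.move[dir=east]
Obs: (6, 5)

Act: maze.sense[dir=south]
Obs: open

Act: stack.push[x=south]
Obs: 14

Act: maze.move[dir=south]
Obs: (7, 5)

Act: maze.sense[dir=south]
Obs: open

Act: stack.push[x=south]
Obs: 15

Act: maze.move[dir=south]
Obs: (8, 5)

Act: maze.sense[dir=west]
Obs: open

Act: stack.push[x=west]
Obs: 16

Act: maze.move[dir=west]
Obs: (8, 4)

Act: maze.sense[dir=west]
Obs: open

Act: stack.push[x=west]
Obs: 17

Act: maze.move[dir=west]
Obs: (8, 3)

Act: stack.pop[]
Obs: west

Act: maze.move[dir=east]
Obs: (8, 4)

Act: stack.pop[]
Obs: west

Act: maze.move[dir=east]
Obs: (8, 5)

Act: maze.sense[dir=east]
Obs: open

Act: stack.push[x=east]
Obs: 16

Act: maze.move[dir=east]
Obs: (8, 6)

Act: maze.sense[dir=north]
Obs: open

Act: stack.push[x=north]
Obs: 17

Act: maze.move[dir=north]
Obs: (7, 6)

Act: maze.sense[dir=north]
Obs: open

Act: stack.push[x=north]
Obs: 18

Act: maze.move[dir=north]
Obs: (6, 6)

Act: maze.sense[dir=north]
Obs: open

Act: stack.push[x=north]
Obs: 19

Act: maze.move[dir=north]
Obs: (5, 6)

Act: maze.sense[dir=west]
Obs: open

Act: stack.push[x=west]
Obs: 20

Act: maze.move[dir=west]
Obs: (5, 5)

Act: maze.sense[dir=north]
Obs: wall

Act: stack.pop[]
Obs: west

Act: maze.move[dir=east]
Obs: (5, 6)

Act: maze.sense[dir=north]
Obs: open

Act: stack.push[x=north]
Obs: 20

Act: maze.move[dir=north]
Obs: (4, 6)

Act: maze.sense[dir=north]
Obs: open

Act: stack.push[x=north]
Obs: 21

Act: maze.move[dir=north]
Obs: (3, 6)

Act: maze.sense[dir=west]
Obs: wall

Act: maze.sense[dir=north]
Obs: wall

Act: maze.sense[dir=east]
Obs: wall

Act: stack.pop[]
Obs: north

Act: maze.move[dir=south]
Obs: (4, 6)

Act: maze.sense[dir=east]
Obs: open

Act: stack.push[x=east]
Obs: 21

Act: maze.move[dir=east]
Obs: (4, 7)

Act: maze.sense[dir=south]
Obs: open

Act: stack.push[x=south]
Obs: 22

Act: maze.move[dir=south]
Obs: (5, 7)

Act: maze.sense[dir=south]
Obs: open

Act: stack.push[x=south]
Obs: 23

Act: maze.move[dir=south]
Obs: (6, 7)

Act: maze.sense[dir=south]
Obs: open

Act: stack.push[x=south]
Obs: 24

Act: maze.move[dir=south]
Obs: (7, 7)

Act: maze.sense[dir=south]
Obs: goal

Act: maze.move[dir=south]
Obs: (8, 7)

Answer: (8, 7)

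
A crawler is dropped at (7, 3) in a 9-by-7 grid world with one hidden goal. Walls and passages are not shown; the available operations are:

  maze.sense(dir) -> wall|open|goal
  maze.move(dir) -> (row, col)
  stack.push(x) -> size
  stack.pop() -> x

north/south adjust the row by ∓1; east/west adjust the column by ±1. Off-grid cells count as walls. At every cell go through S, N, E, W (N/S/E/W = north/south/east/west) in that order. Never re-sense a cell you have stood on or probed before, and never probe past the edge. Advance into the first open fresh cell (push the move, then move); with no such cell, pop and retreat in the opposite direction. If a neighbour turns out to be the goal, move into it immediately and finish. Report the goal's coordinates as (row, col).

-- 1. maze.sense(dir='south') -> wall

-- 2. maze.sense(dir='north') -> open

-- 3. stack.push(x='north') -> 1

-- 4. maze.move(dir='north') -> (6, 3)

-- 5. maze.sense(dir='north') -> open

-- 6. stack.push(x='north') -> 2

-- 7. maze.move(dir='north') -> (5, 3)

-- 8. maze.sense(dir='north') -> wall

-- 9. maze.sense(dir='east') -> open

-- 10. stack.push(x='east') -> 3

-- 11. maze.move(dir='east') -> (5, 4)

-- 12. maze.sense(dir='south') -> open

-- 13. stack.push(x='south') -> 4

-- 14. maze.move(dir='south') -> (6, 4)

-- 15. maze.sense(dir='south') -> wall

-- 16. maze.sense(dir='east') -> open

-- 17. stack.push(x='east') -> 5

-- 18. maze.move(dir='east') -> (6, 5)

-- 19. maze.sense(dir='south') -> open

-- 20. stack.push(x='south') -> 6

-- 21. maze.move(dir='south') -> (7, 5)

-- 22. maze.sense(dir='south') -> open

-- 23. stack.push(x='south') -> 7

-- 24. maze.move(dir='south') -> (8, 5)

-- 25. maze.sense(dir='east') -> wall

-- 26. maze.sense(dir='west') -> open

-- 27. stack.push(x='west') -> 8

-- 28. maze.move(dir='west') -> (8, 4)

-- 29. stack.pop() -> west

-- 30. maze.move(dir='east') -> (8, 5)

-- 31. stack.pop() -> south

-- 32. maze.move(dir='north') -> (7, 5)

-- 33. maze.sense(dir='east') -> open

-- 34. stack.push(x='east') -> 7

-- 35. maze.move(dir='east') -> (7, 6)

-- 36. maze.sense(dir='north') -> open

-- 37. stack.push(x='north') -> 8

-- 38. maze.move(dir='north') -> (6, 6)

-- 39. maze.sense(dir='north') -> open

-- 40. stack.push(x='north') -> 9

-- 41. maze.move(dir='north') -> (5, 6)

-- 42. maze.sense(dir='north') -> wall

-- 43. maze.sense(dir='west') -> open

-- 44. stack.push(x='west') -> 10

-- 45. maze.move(dir='west') -> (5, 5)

-- 46. maze.sense(dir='north') -> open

-- 47. stack.push(x='north') -> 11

-- 48. maze.move(dir='north') -> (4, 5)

-- 49. maze.sense(dir='north') -> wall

-- 50. maze.sense(dir='west') -> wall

-- 51. stack.pop() -> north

-- 52. maze.move(dir='south') -> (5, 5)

-- 53. stack.pop() -> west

-- 54. maze.move(dir='east') -> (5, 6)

-- 55. stack.pop() -> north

-- 56. maze.move(dir='south') -> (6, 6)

-- 57. stack.pop() -> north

-- 58. maze.move(dir='south') -> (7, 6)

-- 59. stack.pop() -> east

-- 60. maze.move(dir='west') -> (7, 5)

-- 61. stack.pop() -> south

-- 62. maze.move(dir='north') -> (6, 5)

-- 63. stack.pop() -> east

-- 64. maze.move(dir='west') -> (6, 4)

-- 65. stack.pop() -> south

-- 66. maze.move(dir='north') -> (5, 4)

-- 67. stack.pop() -> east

-- 68. maze.move(dir='west') -> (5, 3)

-- 69. maze.sense(dir='west') -> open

-- 70. stack.push(x='west') -> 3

-- 71. maze.move(dir='west') -> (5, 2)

-- 72. maze.sense(dir='south') -> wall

-- 73. maze.sense(dir='north') -> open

-- 74. stack.push(x='north') -> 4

-- 75. maze.move(dir='north') -> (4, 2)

-- 76. maze.sense(dir='north') -> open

-- 77. stack.push(x='north') -> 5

-- 78. maze.move(dir='north') -> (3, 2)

-- 79. maze.sense(dir='north') -> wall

-- 80. maze.sense(dir='east') -> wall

-- 81. maze.sense(dir='west') -> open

-- 82. stack.push(x='west') -> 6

-- 83. maze.move(dir='west') -> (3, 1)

-- 84. maze.sense(dir='south') -> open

-- 85. stack.push(x='south') -> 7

-- 86. maze.move(dir='south') -> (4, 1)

-- 87. maze.sense(dir='south') -> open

-- 88. stack.push(x='south') -> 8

-- 89. maze.move(dir='south') -> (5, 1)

-- 90. maze.sense(dir='south') -> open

-- 91. stack.push(x='south') -> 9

-- 92. maze.move(dir='south') -> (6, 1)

-- 93. maze.sense(dir='south') -> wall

-- 94. maze.sense(dir='west') -> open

-- 95. stack.push(x='west') -> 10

-- 96. maze.move(dir='west') -> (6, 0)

-- 97. maze.sense(dir='south') -> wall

-- 98. maze.sense(dir='north') -> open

-- 99. stack.push(x='north') -> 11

-- 100. maze.move(dir='north') -> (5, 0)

-- 101. maze.sense(dir='north') -> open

-- 102. stack.push(x='north') -> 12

-- 103. maze.move(dir='north') -> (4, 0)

-- 104. maze.sense(dir='north') -> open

-- 105. stack.push(x='north') -> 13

-- 106. maze.move(dir='north') -> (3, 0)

-- 107. maze.sense(dir='north') -> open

-- 108. stack.push(x='north') -> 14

-- 109. maze.move(dir='north') -> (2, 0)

-- 110. maze.sense(dir='north') -> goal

-- 111. maze.move(dir='north') -> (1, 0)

Answer: (1, 0)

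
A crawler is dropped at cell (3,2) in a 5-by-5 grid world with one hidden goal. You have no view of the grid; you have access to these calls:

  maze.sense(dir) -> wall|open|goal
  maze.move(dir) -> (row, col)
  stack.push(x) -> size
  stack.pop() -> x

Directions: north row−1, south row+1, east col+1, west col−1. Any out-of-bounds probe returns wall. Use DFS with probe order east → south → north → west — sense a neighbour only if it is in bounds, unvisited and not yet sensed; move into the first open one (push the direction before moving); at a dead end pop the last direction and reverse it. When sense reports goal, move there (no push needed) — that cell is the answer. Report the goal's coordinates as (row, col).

I run maze.sense passing dir='east', giving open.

I use stack.push passing x='east', : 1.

I try maze.move passing dir='east', : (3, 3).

Now I run maze.sense passing dir='east', : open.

Calling stack.push passing x='east', and observe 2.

I run maze.move passing dir='east', and get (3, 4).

Then maze.sense passing dir='south', which returns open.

Now I run stack.push passing x='south', and observe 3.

I run maze.move passing dir='south', and see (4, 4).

Using maze.sense passing dir='west', giving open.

I invoke stack.push passing x='west', giving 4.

Next I call maze.move passing dir='west', and see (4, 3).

Now I run maze.sense passing dir='west', and get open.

Next I call stack.push passing x='west', — result: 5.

I run maze.move passing dir='west', — result: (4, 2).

Using maze.sense passing dir='west', giving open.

Invoking stack.push passing x='west', and see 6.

I run maze.move passing dir='west', which returns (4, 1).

Then maze.sense passing dir='north', and observe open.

I call stack.push passing x='north', — result: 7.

I run maze.move passing dir='north', which returns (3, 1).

Calling maze.sense passing dir='north', which returns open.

Invoking stack.push passing x='north', — result: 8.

Next I call maze.move passing dir='north', giving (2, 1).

I try maze.sense passing dir='east', yielding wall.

I call maze.sense passing dir='north', and see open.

Then stack.push passing x='north', which returns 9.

Calling maze.move passing dir='north', — result: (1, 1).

I run maze.sense passing dir='east', — result: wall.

Then maze.sense passing dir='north', which returns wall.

Then maze.sense passing dir='west', and get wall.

I try stack.pop, and observe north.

Calling maze.move passing dir='south', and see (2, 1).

Invoking maze.sense passing dir='west', which returns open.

Invoking stack.push passing x='west', and get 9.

I use maze.move passing dir='west', and observe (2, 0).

Now I run maze.sense passing dir='south', and see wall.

I invoke stack.pop, giving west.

I use maze.move passing dir='east', and see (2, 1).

Next I call stack.pop(), — result: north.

I call maze.move passing dir='south', yielding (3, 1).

I try stack.pop(), : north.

I try maze.move passing dir='south', yielding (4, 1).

Invoking maze.sense passing dir='west', → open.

Then stack.push passing x='west', and see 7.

I run maze.move passing dir='west', and observe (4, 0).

I call stack.pop(), and get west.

Then maze.move passing dir='east', — result: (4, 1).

Now I run stack.pop, and see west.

I invoke maze.move passing dir='east', which returns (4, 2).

Then stack.pop, — result: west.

Then maze.move passing dir='east', : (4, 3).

I try stack.pop(), — result: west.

I call maze.move passing dir='east', and get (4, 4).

Invoking stack.pop(), giving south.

Calling maze.move passing dir='north', : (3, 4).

I try maze.sense passing dir='north', and observe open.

I run stack.push passing x='north', giving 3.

I invoke maze.move passing dir='north', which returns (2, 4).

I run maze.sense passing dir='north', and see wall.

Now I run maze.sense passing dir='west', → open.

I call stack.push passing x='west', and see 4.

Invoking maze.move passing dir='west', and see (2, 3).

Calling maze.sense passing dir='north', and get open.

Using stack.push passing x='north', — result: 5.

I call maze.move passing dir='north', yielding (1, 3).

I invoke maze.sense passing dir='north', → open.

I invoke stack.push passing x='north', giving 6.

Calling maze.move passing dir='north', and see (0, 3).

Then maze.sense passing dir='east', yielding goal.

Then maze.move passing dir='east', → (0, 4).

Answer: (0, 4)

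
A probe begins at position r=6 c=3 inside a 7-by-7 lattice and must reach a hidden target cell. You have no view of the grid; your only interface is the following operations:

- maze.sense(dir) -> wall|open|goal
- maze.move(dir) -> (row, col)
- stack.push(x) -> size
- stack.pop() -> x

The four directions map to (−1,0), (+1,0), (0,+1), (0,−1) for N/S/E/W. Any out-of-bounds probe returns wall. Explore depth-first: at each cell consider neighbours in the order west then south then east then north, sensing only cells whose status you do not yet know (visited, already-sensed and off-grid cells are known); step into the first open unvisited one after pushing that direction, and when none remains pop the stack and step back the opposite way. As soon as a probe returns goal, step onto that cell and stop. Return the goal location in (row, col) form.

Step: sense[dir='west']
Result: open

Step: push[x='west']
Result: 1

Step: move[dir='west']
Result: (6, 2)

Step: sense[dir='west']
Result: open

Step: push[x='west']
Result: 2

Step: move[dir='west']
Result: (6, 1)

Step: sense[dir='west']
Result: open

Step: push[x='west']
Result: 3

Step: move[dir='west']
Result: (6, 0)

Step: sense[dir='north']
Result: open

Step: push[x='north']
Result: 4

Step: move[dir='north']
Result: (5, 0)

Step: sense[dir='east']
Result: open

Step: push[x='east']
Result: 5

Step: move[dir='east']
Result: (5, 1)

Step: sense[dir='east']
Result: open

Step: push[x='east']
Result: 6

Step: move[dir='east']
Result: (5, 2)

Step: sense[dir='east']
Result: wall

Step: sense[dir='north']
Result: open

Step: push[x='north']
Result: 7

Step: move[dir='north']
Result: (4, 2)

Step: sense[dir='west']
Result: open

Step: push[x='west']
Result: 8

Step: move[dir='west']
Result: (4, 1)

Step: sense[dir='west']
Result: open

Step: push[x='west']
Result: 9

Step: move[dir='west']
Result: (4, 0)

Step: sense[dir='north']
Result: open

Step: push[x='north']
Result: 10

Step: move[dir='north']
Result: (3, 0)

Step: sense[dir='east']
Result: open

Step: push[x='east']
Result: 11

Step: move[dir='east']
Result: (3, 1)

Step: sense[dir='east']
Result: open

Step: push[x='east']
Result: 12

Step: move[dir='east']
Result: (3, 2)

Step: sense[dir='east']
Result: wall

Step: sense[dir='north']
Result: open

Step: push[x='north']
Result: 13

Step: move[dir='north']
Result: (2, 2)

Step: sense[dir='west']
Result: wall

Step: sense[dir='east']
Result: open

Step: push[x='east']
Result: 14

Step: move[dir='east']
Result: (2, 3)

Step: sense[dir='east']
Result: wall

Step: sense[dir='north']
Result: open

Step: push[x='north']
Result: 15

Step: move[dir='north']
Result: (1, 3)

Step: sense[dir='west']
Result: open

Step: push[x='west']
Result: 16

Step: move[dir='west']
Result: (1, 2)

Step: sense[dir='west']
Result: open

Step: push[x='west']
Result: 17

Step: move[dir='west']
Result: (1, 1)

Step: sense[dir='west']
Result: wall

Step: sense[dir='north']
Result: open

Step: push[x='north']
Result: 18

Step: move[dir='north']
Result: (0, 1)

Step: sense[dir='west']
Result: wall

Step: sense[dir='east']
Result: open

Step: push[x='east']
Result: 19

Step: move[dir='east']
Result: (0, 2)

Step: sense[dir='east']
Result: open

Step: push[x='east']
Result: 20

Step: move[dir='east']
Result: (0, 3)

Step: sense[dir='east']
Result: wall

Step: pop[]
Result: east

Step: move[dir='west']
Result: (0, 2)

Step: pop[]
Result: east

Step: move[dir='west']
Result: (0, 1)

Step: pop[]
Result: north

Step: move[dir='south']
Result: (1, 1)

Step: pop[]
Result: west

Step: move[dir='east']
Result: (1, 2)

Step: pop[]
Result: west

Step: move[dir='east']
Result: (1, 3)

Step: sense[dir='east']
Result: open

Step: push[x='east']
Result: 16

Step: move[dir='east']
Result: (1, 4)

Step: sense[dir='east']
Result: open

Step: push[x='east']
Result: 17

Step: move[dir='east']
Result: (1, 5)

Step: sense[dir='south']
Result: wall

Step: sense[dir='east']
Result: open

Step: push[x='east']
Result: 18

Step: move[dir='east']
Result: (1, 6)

Step: sense[dir='south']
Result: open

Step: push[x='south']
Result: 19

Step: move[dir='south']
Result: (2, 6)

Step: sense[dir='south']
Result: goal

Step: move[dir='south']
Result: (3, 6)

Answer: (3, 6)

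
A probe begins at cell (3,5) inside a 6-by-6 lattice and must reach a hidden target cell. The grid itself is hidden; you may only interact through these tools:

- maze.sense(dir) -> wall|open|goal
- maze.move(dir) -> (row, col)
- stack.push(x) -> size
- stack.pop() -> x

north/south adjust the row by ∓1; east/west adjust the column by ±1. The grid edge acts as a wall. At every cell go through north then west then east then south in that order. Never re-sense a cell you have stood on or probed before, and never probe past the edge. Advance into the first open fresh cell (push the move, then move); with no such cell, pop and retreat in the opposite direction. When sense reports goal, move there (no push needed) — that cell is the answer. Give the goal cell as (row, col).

Using maze.sense on dir: north, giving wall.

I use maze.sense on dir: west, yielding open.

Invoking stack.push on x: west, yielding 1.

I try maze.move on dir: west, and get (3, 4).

I call maze.sense on dir: north, and see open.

Then stack.push on x: north, and observe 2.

I run maze.move on dir: north, yielding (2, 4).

I call maze.sense on dir: north, which returns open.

Now I run stack.push on x: north, giving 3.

Then maze.move on dir: north, → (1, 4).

Now I run maze.sense on dir: north, → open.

I call stack.push on x: north, which returns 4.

Now I run maze.move on dir: north, which returns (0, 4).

Then maze.sense on dir: west, which returns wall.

Using maze.sense on dir: east, — result: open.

I try stack.push on x: east, — result: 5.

I try maze.move on dir: east, : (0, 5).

Invoking maze.sense on dir: south, — result: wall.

I try stack.pop, → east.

Next I call maze.move on dir: west, — result: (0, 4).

I try stack.pop(), → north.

Now I run maze.move on dir: south, and see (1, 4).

Next I call maze.sense on dir: west, which returns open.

Then stack.push on x: west, and get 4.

Calling maze.move on dir: west, → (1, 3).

I use maze.sense on dir: west, — result: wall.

Then maze.sense on dir: south, → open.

I call stack.push on x: south, and see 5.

I call maze.move on dir: south, which returns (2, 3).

Invoking maze.sense on dir: west, — result: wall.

I invoke maze.sense on dir: south, which returns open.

Calling stack.push on x: south, → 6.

I call maze.move on dir: south, : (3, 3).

Invoking maze.sense on dir: west, yielding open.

Then stack.push on x: west, : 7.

I call maze.move on dir: west, yielding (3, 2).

I try maze.sense on dir: west, and observe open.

Calling stack.push on x: west, yielding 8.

I invoke maze.move on dir: west, — result: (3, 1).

Invoking maze.sense on dir: north, → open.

Invoking stack.push on x: north, yielding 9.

Using maze.move on dir: north, giving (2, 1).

I try maze.sense on dir: north, → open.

I invoke stack.push on x: north, — result: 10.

I use maze.move on dir: north, and get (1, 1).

I use maze.sense on dir: north, and get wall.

Calling maze.sense on dir: west, and observe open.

Now I run stack.push on x: west, and observe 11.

I try maze.move on dir: west, and get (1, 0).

Now I run maze.sense on dir: north, → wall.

I run maze.sense on dir: south, — result: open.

Next I call stack.push on x: south, which returns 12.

I call maze.move on dir: south, and see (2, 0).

Next I call maze.sense on dir: south, and get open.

Then stack.push on x: south, and see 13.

I call maze.move on dir: south, and see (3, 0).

I try maze.sense on dir: south, yielding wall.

Invoking stack.pop(), which returns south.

Invoking maze.move on dir: north, → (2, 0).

I try stack.pop, and observe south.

Next I call maze.move on dir: north, : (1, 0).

I call stack.pop(), : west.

I run maze.move on dir: east, yielding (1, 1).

I run stack.pop(), and observe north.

Next I call maze.move on dir: south, which returns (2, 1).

I run stack.pop(), and get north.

Next I call maze.move on dir: south, → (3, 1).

I use maze.sense on dir: south, : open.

Calling stack.push on x: south, : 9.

Using maze.move on dir: south, and see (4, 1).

Next I call maze.sense on dir: east, : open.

I run stack.push on x: east, → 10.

Next I call maze.move on dir: east, giving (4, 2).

I call maze.sense on dir: east, : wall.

I run maze.sense on dir: south, which returns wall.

Next I call stack.pop(), and get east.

Invoking maze.move on dir: west, and get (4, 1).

Calling maze.sense on dir: south, which returns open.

Calling stack.push on x: south, which returns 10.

Invoking maze.move on dir: south, and get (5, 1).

Now I run maze.sense on dir: west, and see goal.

I use maze.move on dir: west, and see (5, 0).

Answer: (5, 0)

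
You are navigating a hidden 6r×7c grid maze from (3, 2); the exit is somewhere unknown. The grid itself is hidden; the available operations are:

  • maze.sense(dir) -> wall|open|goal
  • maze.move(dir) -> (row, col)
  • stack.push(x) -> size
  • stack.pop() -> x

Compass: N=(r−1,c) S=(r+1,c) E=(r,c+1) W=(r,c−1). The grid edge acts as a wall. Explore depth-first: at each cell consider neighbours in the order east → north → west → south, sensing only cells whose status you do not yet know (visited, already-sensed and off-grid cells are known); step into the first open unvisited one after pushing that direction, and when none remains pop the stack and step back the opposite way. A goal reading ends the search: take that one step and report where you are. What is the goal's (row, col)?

==> sense(dir: east)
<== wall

==> sense(dir: north)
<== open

==> push(x: north)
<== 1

==> move(dir: north)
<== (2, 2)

==> sense(dir: east)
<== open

==> push(x: east)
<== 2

==> move(dir: east)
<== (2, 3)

==> sense(dir: east)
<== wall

==> sense(dir: north)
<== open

==> push(x: north)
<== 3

==> move(dir: north)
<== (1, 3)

==> sense(dir: east)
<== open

==> push(x: east)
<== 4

==> move(dir: east)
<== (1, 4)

==> sense(dir: east)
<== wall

==> sense(dir: north)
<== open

==> push(x: north)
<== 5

==> move(dir: north)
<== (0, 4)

==> sense(dir: east)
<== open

==> push(x: east)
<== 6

==> move(dir: east)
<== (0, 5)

==> sense(dir: east)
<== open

==> push(x: east)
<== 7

==> move(dir: east)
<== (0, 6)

==> sense(dir: south)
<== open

==> push(x: south)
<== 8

==> move(dir: south)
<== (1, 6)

==> sense(dir: south)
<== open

==> push(x: south)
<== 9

==> move(dir: south)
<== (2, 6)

==> sense(dir: west)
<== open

==> push(x: west)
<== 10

==> move(dir: west)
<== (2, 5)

==> sense(dir: south)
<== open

==> push(x: south)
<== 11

==> move(dir: south)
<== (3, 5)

==> sense(dir: east)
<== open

==> push(x: east)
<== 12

==> move(dir: east)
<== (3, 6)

==> sense(dir: south)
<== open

==> push(x: south)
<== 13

==> move(dir: south)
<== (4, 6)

==> sense(dir: west)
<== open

==> push(x: west)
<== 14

==> move(dir: west)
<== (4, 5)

==> sense(dir: west)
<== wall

==> sense(dir: south)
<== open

==> push(x: south)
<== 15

==> move(dir: south)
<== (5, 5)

==> sense(dir: east)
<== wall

==> sense(dir: west)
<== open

==> push(x: west)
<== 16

==> move(dir: west)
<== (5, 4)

==> sense(dir: west)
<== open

==> push(x: west)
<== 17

==> move(dir: west)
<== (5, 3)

==> sense(dir: north)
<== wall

==> sense(dir: west)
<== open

==> push(x: west)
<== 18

==> move(dir: west)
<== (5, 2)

==> sense(dir: north)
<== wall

==> sense(dir: west)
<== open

==> push(x: west)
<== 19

==> move(dir: west)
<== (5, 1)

==> sense(dir: north)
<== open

==> push(x: north)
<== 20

==> move(dir: north)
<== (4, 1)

==> sense(dir: north)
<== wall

==> sense(dir: west)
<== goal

==> move(dir: west)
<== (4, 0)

Answer: (4, 0)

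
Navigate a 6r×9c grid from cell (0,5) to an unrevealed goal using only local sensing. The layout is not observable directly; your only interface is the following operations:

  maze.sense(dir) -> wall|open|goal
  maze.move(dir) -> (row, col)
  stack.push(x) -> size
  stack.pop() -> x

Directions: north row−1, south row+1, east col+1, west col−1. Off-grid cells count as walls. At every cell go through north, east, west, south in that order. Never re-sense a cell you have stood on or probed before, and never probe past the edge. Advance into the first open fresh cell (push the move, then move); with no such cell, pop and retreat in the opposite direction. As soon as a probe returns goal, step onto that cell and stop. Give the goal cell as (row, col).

>> sense(dir=east)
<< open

>> push(x=east)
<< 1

>> move(dir=east)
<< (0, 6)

>> sense(dir=east)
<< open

>> push(x=east)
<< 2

>> move(dir=east)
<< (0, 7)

>> sense(dir=east)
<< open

>> push(x=east)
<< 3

>> move(dir=east)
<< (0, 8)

>> sense(dir=south)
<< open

>> push(x=south)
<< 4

>> move(dir=south)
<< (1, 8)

>> sense(dir=west)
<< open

>> push(x=west)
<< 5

>> move(dir=west)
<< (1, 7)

>> sense(dir=west)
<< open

>> push(x=west)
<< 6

>> move(dir=west)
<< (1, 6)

>> sense(dir=west)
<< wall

>> sense(dir=south)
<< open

>> push(x=south)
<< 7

>> move(dir=south)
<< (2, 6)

>> sense(dir=east)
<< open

>> push(x=east)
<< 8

>> move(dir=east)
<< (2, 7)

>> sense(dir=east)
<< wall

>> sense(dir=south)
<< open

>> push(x=south)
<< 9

>> move(dir=south)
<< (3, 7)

>> sense(dir=east)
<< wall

>> sense(dir=west)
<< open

>> push(x=west)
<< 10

>> move(dir=west)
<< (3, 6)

>> sense(dir=west)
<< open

>> push(x=west)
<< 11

>> move(dir=west)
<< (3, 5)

>> sense(dir=north)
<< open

>> push(x=north)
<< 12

>> move(dir=north)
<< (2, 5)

>> sense(dir=west)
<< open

>> push(x=west)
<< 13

>> move(dir=west)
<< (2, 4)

>> sense(dir=north)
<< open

>> push(x=north)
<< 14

>> move(dir=north)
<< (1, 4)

>> sense(dir=north)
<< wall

>> sense(dir=west)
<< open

>> push(x=west)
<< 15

>> move(dir=west)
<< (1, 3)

>> sense(dir=north)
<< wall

>> sense(dir=west)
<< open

>> push(x=west)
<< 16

>> move(dir=west)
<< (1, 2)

>> sense(dir=north)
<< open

>> push(x=north)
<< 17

>> move(dir=north)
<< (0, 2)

>> sense(dir=west)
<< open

>> push(x=west)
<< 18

>> move(dir=west)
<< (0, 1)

>> sense(dir=west)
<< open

>> push(x=west)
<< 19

>> move(dir=west)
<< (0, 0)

>> sense(dir=south)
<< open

>> push(x=south)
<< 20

>> move(dir=south)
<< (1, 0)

>> sense(dir=east)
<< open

>> push(x=east)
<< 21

>> move(dir=east)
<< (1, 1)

>> sense(dir=south)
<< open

>> push(x=south)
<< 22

>> move(dir=south)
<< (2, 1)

>> sense(dir=east)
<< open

>> push(x=east)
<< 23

>> move(dir=east)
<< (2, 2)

>> sense(dir=east)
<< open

>> push(x=east)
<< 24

>> move(dir=east)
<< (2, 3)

>> sense(dir=south)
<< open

>> push(x=south)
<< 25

>> move(dir=south)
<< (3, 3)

>> sense(dir=east)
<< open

>> push(x=east)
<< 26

>> move(dir=east)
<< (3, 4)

>> sense(dir=south)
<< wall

>> pop()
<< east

>> move(dir=west)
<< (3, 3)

>> sense(dir=west)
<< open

>> push(x=west)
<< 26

>> move(dir=west)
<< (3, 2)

>> sense(dir=west)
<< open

>> push(x=west)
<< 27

>> move(dir=west)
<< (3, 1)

>> sense(dir=west)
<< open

>> push(x=west)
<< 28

>> move(dir=west)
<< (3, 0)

>> sense(dir=north)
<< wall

>> sense(dir=south)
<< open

>> push(x=south)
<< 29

>> move(dir=south)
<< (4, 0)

>> sense(dir=east)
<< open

>> push(x=east)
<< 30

>> move(dir=east)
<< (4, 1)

>> sense(dir=east)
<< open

>> push(x=east)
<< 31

>> move(dir=east)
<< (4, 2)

>> sense(dir=east)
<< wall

>> sense(dir=south)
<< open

>> push(x=south)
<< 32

>> move(dir=south)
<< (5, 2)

>> sense(dir=east)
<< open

>> push(x=east)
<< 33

>> move(dir=east)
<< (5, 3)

>> sense(dir=east)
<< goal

>> move(dir=east)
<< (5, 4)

Answer: (5, 4)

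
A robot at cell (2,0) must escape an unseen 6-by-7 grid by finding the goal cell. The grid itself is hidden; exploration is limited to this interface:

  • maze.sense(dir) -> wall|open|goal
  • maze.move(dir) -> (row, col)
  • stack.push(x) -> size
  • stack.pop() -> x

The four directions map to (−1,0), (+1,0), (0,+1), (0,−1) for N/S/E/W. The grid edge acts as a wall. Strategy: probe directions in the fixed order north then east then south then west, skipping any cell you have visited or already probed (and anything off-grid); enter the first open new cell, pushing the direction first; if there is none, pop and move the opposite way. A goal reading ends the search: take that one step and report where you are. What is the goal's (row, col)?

I use sense with dir: north, : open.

Using push with x: north, — result: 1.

I run move with dir: north, which returns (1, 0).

Calling sense with dir: north, and see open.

Next I call push with x: north, and observe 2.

Now I run move with dir: north, which returns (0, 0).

I use sense with dir: east, and get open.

Then push with x: east, : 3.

Now I run move with dir: east, giving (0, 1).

Now I run sense with dir: east, and observe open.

Then push with x: east, giving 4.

I run move with dir: east, giving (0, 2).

Calling sense with dir: east, → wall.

I run sense with dir: south, which returns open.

I invoke push with x: south, and observe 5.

Using move with dir: south, — result: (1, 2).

I invoke sense with dir: east, → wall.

I invoke sense with dir: south, and observe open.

I use push with x: south, yielding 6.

Using move with dir: south, → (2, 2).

Now I run sense with dir: east, yielding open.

I use push with x: east, and get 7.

I run move with dir: east, yielding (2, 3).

I use sense with dir: east, which returns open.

I try push with x: east, and observe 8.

Invoking move with dir: east, : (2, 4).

Using sense with dir: north, yielding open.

I run push with x: north, and see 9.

I try move with dir: north, yielding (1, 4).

Calling sense with dir: north, — result: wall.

Now I run sense with dir: east, giving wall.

Calling pop(), and get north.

I use move with dir: south, — result: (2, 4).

I invoke sense with dir: east, → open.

I run push with x: east, yielding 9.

Now I run move with dir: east, yielding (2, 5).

Using sense with dir: east, and get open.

Next I call push with x: east, which returns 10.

Then move with dir: east, : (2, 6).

I use sense with dir: north, giving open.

I run push with x: north, yielding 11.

I use move with dir: north, and observe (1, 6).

Then sense with dir: north, → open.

I use push with x: north, → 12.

I use move with dir: north, yielding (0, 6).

Now I run sense with dir: west, which returns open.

Invoking push with x: west, and observe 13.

Using move with dir: west, — result: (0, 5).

Then pop, and observe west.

Invoking move with dir: east, — result: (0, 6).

I run pop(), : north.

Invoking move with dir: south, and see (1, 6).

Now I run pop, and observe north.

Calling move with dir: south, → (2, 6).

Then sense with dir: south, which returns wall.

Next I call pop(), → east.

Then move with dir: west, giving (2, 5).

I call sense with dir: south, — result: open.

I run push with x: south, giving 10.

Using move with dir: south, which returns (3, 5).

Using sense with dir: south, yielding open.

Invoking push with x: south, which returns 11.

I use move with dir: south, and get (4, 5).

Then sense with dir: east, : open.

Then push with x: east, → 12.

Now I run move with dir: east, yielding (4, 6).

Using sense with dir: south, and observe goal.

Using move with dir: south, : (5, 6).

Answer: (5, 6)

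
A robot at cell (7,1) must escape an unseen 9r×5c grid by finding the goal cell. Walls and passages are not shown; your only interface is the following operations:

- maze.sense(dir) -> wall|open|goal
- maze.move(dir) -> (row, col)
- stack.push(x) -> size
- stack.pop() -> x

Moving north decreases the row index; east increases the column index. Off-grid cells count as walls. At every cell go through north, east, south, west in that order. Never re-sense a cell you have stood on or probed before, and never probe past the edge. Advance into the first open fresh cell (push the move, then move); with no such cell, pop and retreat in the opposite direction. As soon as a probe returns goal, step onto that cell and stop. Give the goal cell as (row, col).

# 1. sense(dir=north) -> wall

# 2. sense(dir=east) -> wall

# 3. sense(dir=south) -> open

# 4. push(x=south) -> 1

# 5. move(dir=south) -> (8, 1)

# 6. sense(dir=east) -> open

# 7. push(x=east) -> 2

# 8. move(dir=east) -> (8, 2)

# 9. sense(dir=east) -> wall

# 10. pop() -> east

# 11. move(dir=west) -> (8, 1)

# 12. sense(dir=west) -> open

# 13. push(x=west) -> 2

# 14. move(dir=west) -> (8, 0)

# 15. sense(dir=north) -> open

# 16. push(x=north) -> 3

# 17. move(dir=north) -> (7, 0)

# 18. sense(dir=north) -> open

# 19. push(x=north) -> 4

# 20. move(dir=north) -> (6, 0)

# 21. sense(dir=north) -> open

# 22. push(x=north) -> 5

# 23. move(dir=north) -> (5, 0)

# 24. sense(dir=north) -> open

# 25. push(x=north) -> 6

# 26. move(dir=north) -> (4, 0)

# 27. sense(dir=north) -> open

# 28. push(x=north) -> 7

# 29. move(dir=north) -> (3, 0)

# 30. sense(dir=north) -> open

# 31. push(x=north) -> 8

# 32. move(dir=north) -> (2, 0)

# 33. sense(dir=north) -> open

# 34. push(x=north) -> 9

# 35. move(dir=north) -> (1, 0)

# 36. sense(dir=north) -> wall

# 37. sense(dir=east) -> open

# 38. push(x=east) -> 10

# 39. move(dir=east) -> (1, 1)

# 40. sense(dir=north) -> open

# 41. push(x=north) -> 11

# 42. move(dir=north) -> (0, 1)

# 43. sense(dir=east) -> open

# 44. push(x=east) -> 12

# 45. move(dir=east) -> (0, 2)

# 46. sense(dir=east) -> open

# 47. push(x=east) -> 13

# 48. move(dir=east) -> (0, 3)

# 49. sense(dir=east) -> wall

# 50. sense(dir=south) -> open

# 51. push(x=south) -> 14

# 52. move(dir=south) -> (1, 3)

# 53. sense(dir=east) -> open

# 54. push(x=east) -> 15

# 55. move(dir=east) -> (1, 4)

# 56. sense(dir=south) -> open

# 57. push(x=south) -> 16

# 58. move(dir=south) -> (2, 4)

# 59. sense(dir=south) -> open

# 60. push(x=south) -> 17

# 61. move(dir=south) -> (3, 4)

# 62. sense(dir=south) -> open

# 63. push(x=south) -> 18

# 64. move(dir=south) -> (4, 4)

# 65. sense(dir=south) -> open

# 66. push(x=south) -> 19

# 67. move(dir=south) -> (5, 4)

# 68. sense(dir=south) -> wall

# 69. sense(dir=west) -> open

# 70. push(x=west) -> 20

# 71. move(dir=west) -> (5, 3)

# 72. sense(dir=north) -> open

# 73. push(x=north) -> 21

# 74. move(dir=north) -> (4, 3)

# 75. sense(dir=north) -> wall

# 76. sense(dir=west) -> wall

# 77. pop() -> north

# 78. move(dir=south) -> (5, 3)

# 79. sense(dir=south) -> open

# 80. push(x=south) -> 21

# 81. move(dir=south) -> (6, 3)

# 82. sense(dir=south) -> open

# 83. push(x=south) -> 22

# 84. move(dir=south) -> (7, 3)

# 85. sense(dir=east) -> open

# 86. push(x=east) -> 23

# 87. move(dir=east) -> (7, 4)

# 88. sense(dir=south) -> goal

# 89. move(dir=south) -> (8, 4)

Answer: (8, 4)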